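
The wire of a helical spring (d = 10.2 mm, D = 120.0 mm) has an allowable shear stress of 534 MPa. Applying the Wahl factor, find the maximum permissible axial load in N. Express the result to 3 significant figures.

1650 N

C = D/d = 120.0/10.2 = 11.7647
K_W = (4C−1)/(4C−4) + 0.615/C = 46.059/43.059 + 0.0523 = 1.1219
τ_max = K·8FD/(πd³) → F_max = τ_allow·πd³/(8DK)
F_max = 534·π·10.2³/(8·120.0·1.1219) = 1.7803e+06/1077.1 = 1652.9 N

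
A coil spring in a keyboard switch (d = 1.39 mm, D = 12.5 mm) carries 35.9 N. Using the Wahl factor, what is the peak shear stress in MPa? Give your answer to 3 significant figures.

495 MPa

Spring index C = D/d = 12.5/1.39 = 8.9928
K_W = (4C−1)/(4C−4) + 0.615/C = 34.971/31.971 + 0.0684 = 1.1622
τ₀ = 8FD/(πd³) = 8·35.9·12.5/(π·1.39³) = 3590/8.4371 = 425.5 MPa
τ_max = K·τ₀ = 1.1622 × 425.5 = 494.53 MPa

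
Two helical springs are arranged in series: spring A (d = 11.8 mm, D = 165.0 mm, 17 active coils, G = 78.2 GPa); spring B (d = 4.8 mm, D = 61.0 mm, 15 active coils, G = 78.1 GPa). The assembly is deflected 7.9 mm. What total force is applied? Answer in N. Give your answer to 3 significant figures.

7.45 N

k_A = Gd⁴/(8D³N_a) = (78.2×10³)(11.8⁴)/(8·165.0³·17) = 2.4817 N/mm
k_B = Gd⁴/(8D³N_a) = (78.1×10³)(4.8⁴)/(8·61.0³·15) = 1.5221 N/mm
Series: 1/k_eq = 1/2.4817 + 1/1.5221 = 1.0599; k_eq = 0.94345 N/mm
F = k_eq·δ = 0.94345·7.9 = 7.4533 N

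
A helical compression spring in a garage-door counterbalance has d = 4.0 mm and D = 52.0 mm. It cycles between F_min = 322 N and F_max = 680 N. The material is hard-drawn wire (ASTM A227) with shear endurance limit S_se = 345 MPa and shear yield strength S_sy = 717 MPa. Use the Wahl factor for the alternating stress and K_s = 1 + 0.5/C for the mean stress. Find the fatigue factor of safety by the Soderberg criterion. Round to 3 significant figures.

C = D/d = 52.0/4.0 = 13.0000; K_W = (4C−1)/(4C−4)+0.615/C = 1.1098; K_s = 1+0.5/C = 1.0385
F_a = (F_max−F_min)/2 = 179 N; F_m = (F_max+F_min)/2 = 501 N
τ_a = K_W·8F_aD/(πd³) = 1.1098 × 370.35 = 411.02 MPa
τ_m = K_s·8F_mD/(πd³) = 1.0385 × 1036.6 = 1076.4 MPa
Soderberg: 1/n_f = τ_a/S_se + τ_m/S_sy = 411.02/345 + 1076.4/717 = 1.19137 + 1.50132 = 2.6927
n_f = 1/2.6927 = 0.3714

0.371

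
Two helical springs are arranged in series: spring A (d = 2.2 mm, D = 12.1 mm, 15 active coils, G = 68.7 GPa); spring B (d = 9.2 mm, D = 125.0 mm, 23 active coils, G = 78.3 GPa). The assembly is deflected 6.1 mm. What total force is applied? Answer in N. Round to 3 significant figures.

k_A = Gd⁴/(8D³N_a) = (68.7×10³)(2.2⁴)/(8·12.1³·15) = 7.5702 N/mm
k_B = Gd⁴/(8D³N_a) = (78.3×10³)(9.2⁴)/(8·125.0³·23) = 1.5609 N/mm
Series: 1/k_eq = 1/7.5702 + 1/1.5609 = 0.77277; k_eq = 1.2941 N/mm
F = k_eq·δ = 1.2941·6.1 = 7.8937 N

7.89 N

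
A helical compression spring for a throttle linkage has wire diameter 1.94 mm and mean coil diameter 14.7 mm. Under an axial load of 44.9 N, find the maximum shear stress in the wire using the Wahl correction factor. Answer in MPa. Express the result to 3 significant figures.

275 MPa

Spring index C = D/d = 14.7/1.94 = 7.5773
K_W = (4C−1)/(4C−4) + 0.615/C = 29.309/26.309 + 0.0812 = 1.1952
τ₀ = 8FD/(πd³) = 8·44.9·14.7/(π·1.94³) = 5280.24/22.938 = 230.2 MPa
τ_max = K·τ₀ = 1.1952 × 230.2 = 275.13 MPa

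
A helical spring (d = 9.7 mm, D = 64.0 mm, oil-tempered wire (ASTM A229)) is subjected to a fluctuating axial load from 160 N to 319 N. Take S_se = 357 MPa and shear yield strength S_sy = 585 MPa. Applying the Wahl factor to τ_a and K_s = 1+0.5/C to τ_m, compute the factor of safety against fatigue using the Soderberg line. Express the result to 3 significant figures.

7.85

C = D/d = 64.0/9.7 = 6.5979; K_W = (4C−1)/(4C−4)+0.615/C = 1.2272; K_s = 1+0.5/C = 1.0758
F_a = (F_max−F_min)/2 = 79.5 N; F_m = (F_max+F_min)/2 = 239.5 N
τ_a = K_W·8F_aD/(πd³) = 1.2272 × 14.196 = 17.421 MPa
τ_m = K_s·8F_mD/(πd³) = 1.0758 × 42.767 = 46.008 MPa
Soderberg: 1/n_f = τ_a/S_se + τ_m/S_sy = 17.421/357 + 46.008/585 = 0.04880 + 0.07865 = 0.12745
n_f = 1/0.12745 = 7.846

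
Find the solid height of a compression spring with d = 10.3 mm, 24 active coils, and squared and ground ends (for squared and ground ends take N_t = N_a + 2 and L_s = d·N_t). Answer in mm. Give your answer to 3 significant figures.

squared and ground ends: N_t = N_a + 2 = 24 + 2 = 26
L_s = d·N_t = 10.3 × 26 = 267.8 mm

268 mm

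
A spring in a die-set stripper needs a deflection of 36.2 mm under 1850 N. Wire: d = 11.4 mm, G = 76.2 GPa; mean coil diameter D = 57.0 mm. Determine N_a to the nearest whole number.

Required rate k = F/δ = 1850/36.2 = 51.105 N/mm
N_a = Gd⁴/(8D³k) = (76.2×10³ × 11.4⁴)/(8 × 57.0³ × 51.105)
    = 1.28699e+09 / 7.57143e+07 = 17 → 17 coils

17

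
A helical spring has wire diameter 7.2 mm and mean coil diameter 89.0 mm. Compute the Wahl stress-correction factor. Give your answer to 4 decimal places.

C = D/d = 89.0/7.2 = 12.3611
K_W = (4C−1)/(4C−4) + 0.615/C = 48.444/45.444 + 0.0498 = 1.1158

1.1158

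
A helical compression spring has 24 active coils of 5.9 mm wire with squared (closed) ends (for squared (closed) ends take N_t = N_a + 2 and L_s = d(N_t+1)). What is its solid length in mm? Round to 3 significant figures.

159 mm

squared (closed) ends: N_t = N_a + 2 = 24 + 2 = 26
L_s = d·(N_t+1) = 5.9 × 27 = 159.3 mm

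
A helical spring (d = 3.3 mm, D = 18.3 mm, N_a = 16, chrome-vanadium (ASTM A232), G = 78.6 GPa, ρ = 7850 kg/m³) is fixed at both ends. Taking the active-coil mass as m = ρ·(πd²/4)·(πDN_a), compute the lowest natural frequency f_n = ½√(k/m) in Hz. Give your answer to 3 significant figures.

k = Gd⁴/(8D³N_a) = (78.6×10³)(3.3⁴)/(8·18.3³·16) = 11.883 N/mm = 11883 N/m
Wire length L = πDN_a = π·18.3·16 = 919.86 mm
m = ρ·(πd²/4)·L = 7850 × 8.553×10⁻⁶ m² × 0.91986 m = 0.06176 kg
f_n = ½√(k/m) = 0.5·√(11883/0.06176) = 0.5·√(1.924e+05) = 219.32 Hz

219 Hz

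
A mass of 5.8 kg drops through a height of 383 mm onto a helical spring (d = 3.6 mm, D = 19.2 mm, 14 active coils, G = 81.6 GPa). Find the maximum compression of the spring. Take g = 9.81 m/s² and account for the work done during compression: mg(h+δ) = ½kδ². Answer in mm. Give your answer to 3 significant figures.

53.6 mm

k = Gd⁴/(8D³N_a) = (81.6×10³)(3.6⁴)/(8·19.2³·14) = 17.289 N/mm
W = mg = 5.8 × 9.81 = 56.898 N
½kδ² − Wδ − Wh = 0 → δ = (W + √(W² + 2kWh))/k
δ = (56.898 + √(3237.4 + 753536))/17.289 = (56.898 + 869.93)/17.289 = 53.607 mm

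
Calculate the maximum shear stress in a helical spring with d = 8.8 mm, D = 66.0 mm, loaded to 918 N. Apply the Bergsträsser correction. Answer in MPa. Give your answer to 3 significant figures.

268 MPa

Spring index C = D/d = 66.0/8.8 = 7.5000
K_B = (4C+2)/(4C−3) = 32.000/27.000 = 1.1852
τ₀ = 8FD/(πd³) = 8·918·66.0/(π·8.8³) = 484704/2140.9 = 226.4 MPa
τ_max = K·τ₀ = 1.1852 × 226.4 = 268.33 MPa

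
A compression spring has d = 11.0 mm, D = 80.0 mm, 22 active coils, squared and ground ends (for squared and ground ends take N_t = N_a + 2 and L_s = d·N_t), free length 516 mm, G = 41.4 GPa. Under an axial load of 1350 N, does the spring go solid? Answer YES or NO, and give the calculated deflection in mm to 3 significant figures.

k = Gd⁴/(8D³N_a) = (41.4×10³)(11.0⁴)/(8·80.0³·22) = 6.7265 N/mm
N_t = 24; L_s = 11.0·24 = 264 mm; δ_solid = L₀ − L_s = 516 − 264 = 252 mm
δ = F/k = 1350/6.7265 = 200.7 mm
δ < δ_solid → spring does not go solid

NO, δ = 201 mm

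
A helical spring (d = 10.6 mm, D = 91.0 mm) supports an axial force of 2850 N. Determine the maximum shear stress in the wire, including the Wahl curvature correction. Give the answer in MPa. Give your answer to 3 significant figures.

Spring index C = D/d = 91.0/10.6 = 8.5849
K_W = (4C−1)/(4C−4) + 0.615/C = 33.340/30.340 + 0.0716 = 1.1705
τ₀ = 8FD/(πd³) = 8·2850·91.0/(π·10.6³) = 2.0748e+06/3741.7 = 554.51 MPa
τ_max = K·τ₀ = 1.1705 × 554.51 = 649.06 MPa

649 MPa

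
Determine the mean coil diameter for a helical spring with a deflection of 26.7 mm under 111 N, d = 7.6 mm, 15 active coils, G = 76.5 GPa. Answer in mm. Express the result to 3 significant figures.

80.0 mm

Required rate k = F/δ = 111/26.7 = 4.1573 N/mm
D = (Gd⁴/(8N_a·k))^(1/3) = (76.5×10³·7.6⁴/(8·15·4.1573))^(1/3)
  = (511591)^(1/3) = 79.9787 mm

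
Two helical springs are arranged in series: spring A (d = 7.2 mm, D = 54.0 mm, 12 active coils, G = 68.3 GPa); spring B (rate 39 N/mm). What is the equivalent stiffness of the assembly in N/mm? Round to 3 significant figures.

9.26 N/mm

k_A = Gd⁴/(8D³N_a) = (68.3×10³)(7.2⁴)/(8·54.0³·12) = 12.142 N/mm
Series: 1/k_eq = 1/12.142 + 1/39 = 0.108; k_eq = 9.2594 N/mm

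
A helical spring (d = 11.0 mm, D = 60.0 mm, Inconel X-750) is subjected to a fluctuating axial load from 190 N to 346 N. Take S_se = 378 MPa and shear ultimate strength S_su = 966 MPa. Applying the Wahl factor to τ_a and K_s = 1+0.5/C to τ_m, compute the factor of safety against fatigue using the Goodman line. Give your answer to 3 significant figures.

C = D/d = 60.0/11.0 = 5.4545; K_W = (4C−1)/(4C−4)+0.615/C = 1.2811; K_s = 1+0.5/C = 1.0917
F_a = (F_max−F_min)/2 = 78 N; F_m = (F_max+F_min)/2 = 268 N
τ_a = K_W·8F_aD/(πd³) = 1.2811 × 8.9538 = 11.471 MPa
τ_m = K_s·8F_mD/(πd³) = 1.0917 × 30.764 = 33.584 MPa
Goodman: 1/n_f = τ_a/S_se + τ_m/S_su = 11.471/378 + 33.584/966 = 0.03035 + 0.03477 = 0.065113
n_f = 1/0.065113 = 15.36

15.4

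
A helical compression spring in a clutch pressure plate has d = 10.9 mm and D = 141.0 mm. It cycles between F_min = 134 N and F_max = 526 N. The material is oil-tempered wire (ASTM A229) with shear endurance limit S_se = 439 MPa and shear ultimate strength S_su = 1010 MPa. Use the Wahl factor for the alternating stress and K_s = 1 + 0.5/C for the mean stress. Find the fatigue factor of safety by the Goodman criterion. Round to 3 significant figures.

4.32

C = D/d = 141.0/10.9 = 12.9358; K_W = (4C−1)/(4C−4)+0.615/C = 1.1104; K_s = 1+0.5/C = 1.0387
F_a = (F_max−F_min)/2 = 196 N; F_m = (F_max+F_min)/2 = 330 N
τ_a = K_W·8F_aD/(πd³) = 1.1104 × 54.342 = 60.34 MPa
τ_m = K_s·8F_mD/(πd³) = 1.0387 × 91.494 = 95.031 MPa
Goodman: 1/n_f = τ_a/S_se + τ_m/S_su = 60.34/439 + 95.031/1010 = 0.13745 + 0.09409 = 0.23154
n_f = 1/0.23154 = 4.319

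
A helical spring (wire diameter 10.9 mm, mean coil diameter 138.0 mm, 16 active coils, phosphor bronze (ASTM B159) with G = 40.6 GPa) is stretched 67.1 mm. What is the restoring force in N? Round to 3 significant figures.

114 N

k = Gd⁴/(8D³N_a) = (40.6×10³)(10.9⁴)/(8·138.0³·16) = 1.7037 N/mm
F = k·δ = 1.7037 × 67.1 = 114.32 N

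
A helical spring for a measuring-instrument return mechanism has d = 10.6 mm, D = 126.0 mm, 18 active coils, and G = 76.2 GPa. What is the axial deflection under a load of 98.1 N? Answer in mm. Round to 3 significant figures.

29.4 mm

k = Gd⁴/(8D³N_a) = (76.2×10³)(10.6⁴)/(8·126.0³·18) = 3.3397 N/mm
δ = F/k = 98.1 / 3.3397 = 29.374 mm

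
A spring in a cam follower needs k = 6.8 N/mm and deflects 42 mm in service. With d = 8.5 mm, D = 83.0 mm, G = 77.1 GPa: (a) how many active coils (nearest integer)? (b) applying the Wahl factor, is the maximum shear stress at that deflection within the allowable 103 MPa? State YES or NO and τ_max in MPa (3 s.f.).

N_a = Gd⁴/(8D³k) = (77.1×10³)(8.5⁴)/(8·83.0³·6.8) = 12.94 → N_a = 13
Actual rate k = Gd⁴/(8D³·13) = 6.768 N/mm
Working load F = kδ = 6.768·42 = 284.26 N
C = 83.0/8.5 = 9.7647; K_W = (4C−1)/(4C−4)+0.615/C = 1.1486
τ_max = K_W·8FD/(πd³) = 1.1486·97.83 = 112.36 MPa
τ_max > 103 MPa → exceeds allowable

(a) 13 coils; (b) NO, τ_max = 112 MPa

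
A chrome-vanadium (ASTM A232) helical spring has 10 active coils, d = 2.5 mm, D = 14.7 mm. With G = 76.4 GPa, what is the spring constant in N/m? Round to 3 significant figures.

11700 N/m

k = Gd⁴/(8D³N_a) = (76.4×10³ × 2.5⁴) / (8 × 14.7³ × 10)
  = 2.98438e+06 / 254122 = 11.744 N/mm = 11744 N/m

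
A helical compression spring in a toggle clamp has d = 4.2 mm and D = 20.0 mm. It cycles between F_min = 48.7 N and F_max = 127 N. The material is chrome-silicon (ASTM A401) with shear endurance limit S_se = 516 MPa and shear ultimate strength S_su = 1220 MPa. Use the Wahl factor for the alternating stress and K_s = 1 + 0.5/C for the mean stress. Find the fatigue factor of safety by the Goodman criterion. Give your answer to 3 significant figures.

8.07

C = D/d = 20.0/4.2 = 4.7619; K_W = (4C−1)/(4C−4)+0.615/C = 1.3285; K_s = 1+0.5/C = 1.1050
F_a = (F_max−F_min)/2 = 39.15 N; F_m = (F_max+F_min)/2 = 87.85 N
τ_a = K_W·8F_aD/(πd³) = 1.3285 × 26.912 = 35.754 MPa
τ_m = K_s·8F_mD/(πd³) = 1.1050 × 60.39 = 66.731 MPa
Goodman: 1/n_f = τ_a/S_se + τ_m/S_su = 35.754/516 + 66.731/1220 = 0.06929 + 0.05470 = 0.12399
n_f = 1/0.12399 = 8.065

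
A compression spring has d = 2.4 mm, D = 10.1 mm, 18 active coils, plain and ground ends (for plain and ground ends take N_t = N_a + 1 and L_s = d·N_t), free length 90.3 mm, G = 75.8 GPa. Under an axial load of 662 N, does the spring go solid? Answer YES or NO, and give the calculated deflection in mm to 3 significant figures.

NO, δ = 39.1 mm

k = Gd⁴/(8D³N_a) = (75.8×10³)(2.4⁴)/(8·10.1³·18) = 16.951 N/mm
N_t = 19; L_s = 2.4·19 = 45.6 mm; δ_solid = L₀ − L_s = 90.3 − 45.6 = 44.7 mm
δ = F/k = 662/16.951 = 39.054 mm
δ < δ_solid → spring does not go solid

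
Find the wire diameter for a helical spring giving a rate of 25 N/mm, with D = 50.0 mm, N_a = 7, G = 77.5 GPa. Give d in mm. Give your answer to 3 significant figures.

6.89 mm

d = (8D³N_a·k / G)^(1/4) = (8·50.0³·7·25 / (77.5×10³))^0.25
  = (2258.1)^0.25 = 6.8934 mm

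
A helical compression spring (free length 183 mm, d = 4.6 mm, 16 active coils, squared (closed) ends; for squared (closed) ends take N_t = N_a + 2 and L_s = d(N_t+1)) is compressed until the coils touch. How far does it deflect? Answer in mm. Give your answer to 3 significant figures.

N_t = 18; L_s = 4.6·19 = 87.4 mm
δ_solid = L₀ − L_s = 183 − 87.4 = 95.6 mm

95.6 mm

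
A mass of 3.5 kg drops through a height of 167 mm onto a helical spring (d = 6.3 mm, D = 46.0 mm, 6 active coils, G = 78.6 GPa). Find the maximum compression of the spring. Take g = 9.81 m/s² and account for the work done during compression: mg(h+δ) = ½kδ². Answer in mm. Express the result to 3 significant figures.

k = Gd⁴/(8D³N_a) = (78.6×10³)(6.3⁴)/(8·46.0³·6) = 26.501 N/mm
W = mg = 3.5 × 9.81 = 34.335 N
½kδ² − Wδ − Wh = 0 → δ = (W + √(W² + 2kWh))/k
δ = (34.335 + √(1178.9 + 303916))/26.501 = (34.335 + 552.35)/26.501 = 22.138 mm

22.1 mm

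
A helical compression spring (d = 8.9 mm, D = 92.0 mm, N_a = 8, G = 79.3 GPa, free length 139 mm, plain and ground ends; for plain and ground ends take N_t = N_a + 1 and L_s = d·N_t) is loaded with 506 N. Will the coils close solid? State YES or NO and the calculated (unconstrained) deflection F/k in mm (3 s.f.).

NO, δ = 50.7 mm

k = Gd⁴/(8D³N_a) = (79.3×10³)(8.9⁴)/(8·92.0³·8) = 9.9837 N/mm
N_t = 9; L_s = 8.9·9 = 80.1 mm; δ_solid = L₀ − L_s = 139 − 80.1 = 58.9 mm
δ = F/k = 506/9.9837 = 50.683 mm
δ < δ_solid → spring does not go solid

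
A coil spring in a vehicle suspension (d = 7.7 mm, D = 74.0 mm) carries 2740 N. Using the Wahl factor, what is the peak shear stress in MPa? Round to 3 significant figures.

1300 MPa

Spring index C = D/d = 74.0/7.7 = 9.6104
K_W = (4C−1)/(4C−4) + 0.615/C = 37.442/34.442 + 0.0640 = 1.1511
τ₀ = 8FD/(πd³) = 8·2740·74.0/(π·7.7³) = 1.62208e+06/1434.2 = 1131 MPa
τ_max = K·τ₀ = 1.1511 × 1131 = 1301.9 MPa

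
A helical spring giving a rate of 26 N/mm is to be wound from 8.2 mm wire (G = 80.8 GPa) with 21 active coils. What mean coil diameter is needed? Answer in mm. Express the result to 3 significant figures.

D = (Gd⁴/(8N_a·k))^(1/3) = (80.8×10³·8.2⁴/(8·21·26))^(1/3)
  = (83634.2)^(1/3) = 43.7315 mm

43.7 mm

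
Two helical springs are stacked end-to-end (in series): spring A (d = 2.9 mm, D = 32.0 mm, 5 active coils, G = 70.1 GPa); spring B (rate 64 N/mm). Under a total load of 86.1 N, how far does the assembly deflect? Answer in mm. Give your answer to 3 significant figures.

k_A = Gd⁴/(8D³N_a) = (70.1×10³)(2.9⁴)/(8·32.0³·5) = 3.7827 N/mm
Series: 1/k_eq = 1/3.7827 + 1/64 = 0.27999; k_eq = 3.5716 N/mm
δ = F/k_eq = 86.1/3.5716 = 24.107 mm

24.1 mm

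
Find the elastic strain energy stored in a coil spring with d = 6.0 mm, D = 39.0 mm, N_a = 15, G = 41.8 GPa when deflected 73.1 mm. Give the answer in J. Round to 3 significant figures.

k = Gd⁴/(8D³N_a) = (41.8×10³)(6.0⁴)/(8·39.0³·15) = 7.6104 N/mm
U = ½kδ² = 0.5 × 7.6104 × 73.1² = 20333 N·mm = 20.333 J

20.3 J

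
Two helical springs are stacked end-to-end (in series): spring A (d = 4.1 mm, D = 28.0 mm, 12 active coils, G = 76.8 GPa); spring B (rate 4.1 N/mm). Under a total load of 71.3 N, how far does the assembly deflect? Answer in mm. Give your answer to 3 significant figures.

k_A = Gd⁴/(8D³N_a) = (76.8×10³)(4.1⁴)/(8·28.0³·12) = 10.298 N/mm
Series: 1/k_eq = 1/10.298 + 1/4.1 = 0.34101; k_eq = 2.9325 N/mm
δ = F/k_eq = 71.3/2.9325 = 24.314 mm

24.3 mm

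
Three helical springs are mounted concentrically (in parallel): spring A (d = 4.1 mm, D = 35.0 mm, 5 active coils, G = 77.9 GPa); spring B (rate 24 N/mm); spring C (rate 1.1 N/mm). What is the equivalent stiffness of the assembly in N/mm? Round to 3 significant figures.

37.9 N/mm

k_A = Gd⁴/(8D³N_a) = (77.9×10³)(4.1⁴)/(8·35.0³·5) = 12.835 N/mm
Parallel: k_eq = 12.835 + 24 + 1.1 = 37.935 N/mm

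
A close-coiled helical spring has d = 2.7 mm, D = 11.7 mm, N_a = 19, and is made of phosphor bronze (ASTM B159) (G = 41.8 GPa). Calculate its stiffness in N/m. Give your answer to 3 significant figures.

9120 N/m

k = Gd⁴/(8D³N_a) = (41.8×10³ × 2.7⁴) / (8 × 11.7³ × 19)
  = 2.22142e+06 / 243445 = 9.1249 N/mm = 9124.9 N/m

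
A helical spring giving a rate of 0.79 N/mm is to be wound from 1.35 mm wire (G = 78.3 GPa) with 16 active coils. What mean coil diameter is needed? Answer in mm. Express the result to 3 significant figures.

13.7 mm

D = (Gd⁴/(8N_a·k))^(1/3) = (78.3×10³·1.35⁴/(8·16·0.79))^(1/3)
  = (2571.93)^(1/3) = 13.7010 mm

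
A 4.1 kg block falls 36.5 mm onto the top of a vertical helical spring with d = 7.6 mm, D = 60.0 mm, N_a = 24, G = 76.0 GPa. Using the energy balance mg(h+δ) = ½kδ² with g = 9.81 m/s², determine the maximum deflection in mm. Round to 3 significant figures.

k = Gd⁴/(8D³N_a) = (76.0×10³)(7.6⁴)/(8·60.0³·24) = 6.1138 N/mm
W = mg = 4.1 × 9.81 = 40.221 N
½kδ² − Wδ − Wh = 0 → δ = (W + √(W² + 2kWh))/k
δ = (40.221 + √(1617.7 + 17951))/6.1138 = (40.221 + 139.89)/6.1138 = 29.459 mm

29.5 mm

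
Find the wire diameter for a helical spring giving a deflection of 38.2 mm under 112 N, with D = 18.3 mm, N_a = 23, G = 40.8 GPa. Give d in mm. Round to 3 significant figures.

Required rate k = F/δ = 112/38.2 = 2.9319 N/mm
d = (8D³N_a·k / G)^(1/4) = (8·18.3³·23·2.9319 / (40.8×10³))^0.25
  = (81.034)^0.25 = 3.0003 mm

3.00 mm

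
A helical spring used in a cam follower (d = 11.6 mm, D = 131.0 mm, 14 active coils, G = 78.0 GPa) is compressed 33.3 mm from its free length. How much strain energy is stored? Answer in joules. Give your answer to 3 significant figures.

k = Gd⁴/(8D³N_a) = (78.0×10³)(11.6⁴)/(8·131.0³·14) = 5.6091 N/mm
U = ½kδ² = 0.5 × 5.6091 × 33.3² = 3109.9 N·mm = 3.1099 J

3.11 J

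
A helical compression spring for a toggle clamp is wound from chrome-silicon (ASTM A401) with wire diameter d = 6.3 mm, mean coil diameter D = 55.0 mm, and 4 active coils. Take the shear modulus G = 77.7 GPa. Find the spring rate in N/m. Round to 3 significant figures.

k = Gd⁴/(8D³N_a) = (77.7×10³ × 6.3⁴) / (8 × 55.0³ × 4)
  = 1.22401e+08 / 5.324e+06 = 22.99 N/mm = 22990 N/m

23000 N/m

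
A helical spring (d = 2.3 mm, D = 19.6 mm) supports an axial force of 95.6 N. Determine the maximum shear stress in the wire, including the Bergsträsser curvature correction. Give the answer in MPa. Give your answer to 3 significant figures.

Spring index C = D/d = 19.6/2.3 = 8.5217
K_B = (4C+2)/(4C−3) = 36.087/31.087 = 1.1608
τ₀ = 8FD/(πd³) = 8·95.6·19.6/(π·2.3³) = 14990.1/38.224 = 392.17 MPa
τ_max = K·τ₀ = 1.1608 × 392.17 = 455.24 MPa

455 MPa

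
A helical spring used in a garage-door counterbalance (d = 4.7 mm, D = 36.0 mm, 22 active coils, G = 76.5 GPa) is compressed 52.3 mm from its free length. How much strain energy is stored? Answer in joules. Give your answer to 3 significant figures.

6.22 J

k = Gd⁴/(8D³N_a) = (76.5×10³)(4.7⁴)/(8·36.0³·22) = 4.546 N/mm
U = ½kδ² = 0.5 × 4.546 × 52.3² = 6217.4 N·mm = 6.2174 J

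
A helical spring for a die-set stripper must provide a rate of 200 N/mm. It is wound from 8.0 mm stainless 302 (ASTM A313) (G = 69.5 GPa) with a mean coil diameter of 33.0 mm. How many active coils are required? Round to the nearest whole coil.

N_a = Gd⁴/(8D³k) = (69.5×10³ × 8.0⁴)/(8 × 33.0³ × 200)
    = 2.84672e+08 / 5.74992e+07 = 4.951 → 5 coils

5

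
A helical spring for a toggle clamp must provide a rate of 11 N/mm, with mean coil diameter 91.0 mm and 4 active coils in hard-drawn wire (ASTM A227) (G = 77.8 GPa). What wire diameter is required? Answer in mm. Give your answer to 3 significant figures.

d = (8D³N_a·k / G)^(1/4) = (8·91.0³·4·11 / (77.8×10³))^0.25
  = (3409.5)^0.25 = 7.6414 mm

7.64 mm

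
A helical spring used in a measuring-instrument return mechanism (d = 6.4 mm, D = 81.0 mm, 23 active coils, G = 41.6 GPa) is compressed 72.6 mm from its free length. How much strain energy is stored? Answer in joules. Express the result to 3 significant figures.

k = Gd⁴/(8D³N_a) = (41.6×10³)(6.4⁴)/(8·81.0³·23) = 0.71374 N/mm
U = ½kδ² = 0.5 × 0.71374 × 72.6² = 1881 N·mm = 1.881 J

1.88 J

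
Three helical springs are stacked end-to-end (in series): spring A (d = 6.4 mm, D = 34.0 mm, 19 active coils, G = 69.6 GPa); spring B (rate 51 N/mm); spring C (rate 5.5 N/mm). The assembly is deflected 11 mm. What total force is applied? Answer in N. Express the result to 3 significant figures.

43.5 N

k_A = Gd⁴/(8D³N_a) = (69.6×10³)(6.4⁴)/(8·34.0³·19) = 19.546 N/mm
Series: 1/k_eq = 1/19.546 + 1/51 + 1/5.5 = 0.25259; k_eq = 3.959 N/mm
F = k_eq·δ = 3.959·11 = 43.549 N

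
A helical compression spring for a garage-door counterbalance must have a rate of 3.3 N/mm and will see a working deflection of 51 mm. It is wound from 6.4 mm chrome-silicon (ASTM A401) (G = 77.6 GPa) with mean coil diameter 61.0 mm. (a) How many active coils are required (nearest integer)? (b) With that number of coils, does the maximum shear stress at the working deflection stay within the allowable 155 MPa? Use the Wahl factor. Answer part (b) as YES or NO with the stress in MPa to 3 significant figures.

N_a = Gd⁴/(8D³k) = (77.6×10³)(6.4⁴)/(8·61.0³·3.3) = 21.73 → N_a = 22
Actual rate k = Gd⁴/(8D³·22) = 3.259 N/mm
Working load F = kδ = 3.259·51 = 166.21 N
C = 61.0/6.4 = 9.5312; K_W = (4C−1)/(4C−4)+0.615/C = 1.1524
τ_max = K_W·8FD/(πd³) = 1.1524·98.487 = 113.5 MPa
τ_max ≤ 155 MPa → acceptable

(a) 22 coils; (b) YES, τ_max = 114 MPa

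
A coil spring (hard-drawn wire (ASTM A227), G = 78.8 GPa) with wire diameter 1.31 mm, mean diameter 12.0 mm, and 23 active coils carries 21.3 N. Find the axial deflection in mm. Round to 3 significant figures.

k = Gd⁴/(8D³N_a) = (78.8×10³)(1.31⁴)/(8·12.0³·23) = 0.72988 N/mm
δ = F/k = 21.3 / 0.72988 = 29.183 mm

29.2 mm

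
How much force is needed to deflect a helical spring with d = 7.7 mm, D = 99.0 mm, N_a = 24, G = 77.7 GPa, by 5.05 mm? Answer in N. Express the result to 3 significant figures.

7.40 N

k = Gd⁴/(8D³N_a) = (77.7×10³)(7.7⁴)/(8·99.0³·24) = 1.4661 N/mm
F = k·δ = 1.4661 × 5.05 = 7.404 N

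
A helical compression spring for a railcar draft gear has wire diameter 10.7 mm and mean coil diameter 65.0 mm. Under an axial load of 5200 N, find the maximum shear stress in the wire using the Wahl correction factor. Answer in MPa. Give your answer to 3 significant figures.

Spring index C = D/d = 65.0/10.7 = 6.0748
K_W = (4C−1)/(4C−4) + 0.615/C = 23.299/20.299 + 0.1012 = 1.2490
τ₀ = 8FD/(πd³) = 8·5200·65.0/(π·10.7³) = 2.704e+06/3848.6 = 702.6 MPa
τ_max = K·τ₀ = 1.2490 × 702.6 = 877.56 MPa

878 MPa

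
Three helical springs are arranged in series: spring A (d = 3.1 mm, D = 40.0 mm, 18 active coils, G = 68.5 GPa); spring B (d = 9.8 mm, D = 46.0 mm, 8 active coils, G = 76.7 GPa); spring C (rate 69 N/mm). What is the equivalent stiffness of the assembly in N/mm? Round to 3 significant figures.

k_A = Gd⁴/(8D³N_a) = (68.5×10³)(3.1⁴)/(8·40.0³·18) = 0.68643 N/mm
k_B = Gd⁴/(8D³N_a) = (76.7×10³)(9.8⁴)/(8·46.0³·8) = 113.57 N/mm
Series: 1/k_eq = 1/0.68643 + 1/113.57 + 1/69 = 1.4801; k_eq = 0.67562 N/mm

0.676 N/mm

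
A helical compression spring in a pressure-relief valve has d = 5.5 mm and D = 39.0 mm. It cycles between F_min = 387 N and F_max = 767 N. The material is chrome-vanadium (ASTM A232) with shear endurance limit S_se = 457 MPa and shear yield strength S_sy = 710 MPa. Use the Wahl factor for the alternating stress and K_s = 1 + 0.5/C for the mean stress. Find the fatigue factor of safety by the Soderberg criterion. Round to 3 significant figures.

1.22

C = D/d = 39.0/5.5 = 7.0909; K_W = (4C−1)/(4C−4)+0.615/C = 1.2099; K_s = 1+0.5/C = 1.0705
F_a = (F_max−F_min)/2 = 190 N; F_m = (F_max+F_min)/2 = 577 N
τ_a = K_W·8F_aD/(πd³) = 1.2099 × 113.41 = 137.22 MPa
τ_m = K_s·8F_mD/(πd³) = 1.0705 × 344.42 = 368.71 MPa
Soderberg: 1/n_f = τ_a/S_se + τ_m/S_sy = 137.22/457 + 368.71/710 = 0.30026 + 0.51931 = 0.81956
n_f = 1/0.81956 = 1.22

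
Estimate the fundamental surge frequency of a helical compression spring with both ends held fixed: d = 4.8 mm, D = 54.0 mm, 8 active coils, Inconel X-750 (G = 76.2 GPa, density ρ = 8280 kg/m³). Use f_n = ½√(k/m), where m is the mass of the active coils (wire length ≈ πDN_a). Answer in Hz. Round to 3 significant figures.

k = Gd⁴/(8D³N_a) = (76.2×10³)(4.8⁴)/(8·54.0³·8) = 4.0138 N/mm = 4013.8 N/m
Wire length L = πDN_a = π·54.0·8 = 1357.2 mm
m = ρ·(πd²/4)·L = 8280 × 18.096×10⁻⁶ m² × 1.3572 m = 0.20335 kg
f_n = ½√(k/m) = 0.5·√(4013.8/0.20335) = 0.5·√(19739) = 70.248 Hz

70.2 Hz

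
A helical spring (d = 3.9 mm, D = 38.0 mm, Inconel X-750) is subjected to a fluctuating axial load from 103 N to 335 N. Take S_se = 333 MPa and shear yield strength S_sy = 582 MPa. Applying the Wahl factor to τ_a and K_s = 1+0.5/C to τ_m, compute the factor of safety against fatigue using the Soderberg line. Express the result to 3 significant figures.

0.770

C = D/d = 38.0/3.9 = 9.7436; K_W = (4C−1)/(4C−4)+0.615/C = 1.1489; K_s = 1+0.5/C = 1.0513
F_a = (F_max−F_min)/2 = 116 N; F_m = (F_max+F_min)/2 = 219 N
τ_a = K_W·8F_aD/(πd³) = 1.1489 × 189.23 = 217.4 MPa
τ_m = K_s·8F_mD/(πd³) = 1.0513 × 357.25 = 375.58 MPa
Soderberg: 1/n_f = τ_a/S_se + τ_m/S_sy = 217.4/333 + 375.58/582 = 0.65287 + 0.64533 = 1.2982
n_f = 1/1.2982 = 0.7703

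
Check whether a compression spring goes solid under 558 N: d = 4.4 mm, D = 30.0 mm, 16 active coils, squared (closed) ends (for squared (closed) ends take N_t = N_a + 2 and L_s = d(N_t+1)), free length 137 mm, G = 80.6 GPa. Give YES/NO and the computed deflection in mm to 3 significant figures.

k = Gd⁴/(8D³N_a) = (80.6×10³)(4.4⁴)/(8·30.0³·16) = 8.7412 N/mm
N_t = 18; L_s = 4.4·19 = 83.6 mm; δ_solid = L₀ − L_s = 137 − 83.6 = 53.4 mm
δ = F/k = 558/8.7412 = 63.835 mm
δ ≥ δ_solid → spring goes solid

YES, δ = 63.8 mm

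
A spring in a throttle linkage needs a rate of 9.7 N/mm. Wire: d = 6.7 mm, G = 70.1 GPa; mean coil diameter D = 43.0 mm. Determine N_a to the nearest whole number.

23

N_a = Gd⁴/(8D³k) = (70.1×10³ × 6.7⁴)/(8 × 43.0³ × 9.7)
    = 1.41259e+08 / 6.16974e+06 = 22.9 → 23 coils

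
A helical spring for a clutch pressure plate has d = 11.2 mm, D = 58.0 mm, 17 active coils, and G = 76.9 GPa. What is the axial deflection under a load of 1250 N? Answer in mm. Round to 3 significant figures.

k = Gd⁴/(8D³N_a) = (76.9×10³)(11.2⁴)/(8·58.0³·17) = 45.601 N/mm
δ = F/k = 1250 / 45.601 = 27.412 mm

27.4 mm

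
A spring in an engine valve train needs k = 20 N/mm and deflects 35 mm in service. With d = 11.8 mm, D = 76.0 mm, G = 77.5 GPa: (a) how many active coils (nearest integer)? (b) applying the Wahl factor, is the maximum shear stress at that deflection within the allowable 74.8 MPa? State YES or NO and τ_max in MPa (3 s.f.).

N_a = Gd⁴/(8D³k) = (77.5×10³)(11.8⁴)/(8·76.0³·20) = 21.39 → N_a = 21
Actual rate k = Gd⁴/(8D³·21) = 20.374 N/mm
Working load F = kδ = 20.374·35 = 713.1 N
C = 76.0/11.8 = 6.4407; K_W = (4C−1)/(4C−4)+0.615/C = 1.2333
τ_max = K_W·8FD/(πd³) = 1.2333·83.995 = 103.59 MPa
τ_max > 74.8 MPa → exceeds allowable

(a) 21 coils; (b) NO, τ_max = 104 MPa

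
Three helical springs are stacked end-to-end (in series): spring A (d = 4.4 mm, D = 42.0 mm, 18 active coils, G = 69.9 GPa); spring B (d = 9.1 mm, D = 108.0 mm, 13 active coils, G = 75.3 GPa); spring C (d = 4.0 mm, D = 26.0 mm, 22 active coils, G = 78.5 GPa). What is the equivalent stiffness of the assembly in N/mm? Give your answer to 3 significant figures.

1.23 N/mm

k_A = Gd⁴/(8D³N_a) = (69.9×10³)(4.4⁴)/(8·42.0³·18) = 2.4557 N/mm
k_B = Gd⁴/(8D³N_a) = (75.3×10³)(9.1⁴)/(8·108.0³·13) = 3.9414 N/mm
k_C = Gd⁴/(8D³N_a) = (78.5×10³)(4.0⁴)/(8·26.0³·22) = 6.4965 N/mm
Series: 1/k_eq = 1/2.4557 + 1/3.9414 + 1/6.4965 = 0.81486; k_eq = 1.2272 N/mm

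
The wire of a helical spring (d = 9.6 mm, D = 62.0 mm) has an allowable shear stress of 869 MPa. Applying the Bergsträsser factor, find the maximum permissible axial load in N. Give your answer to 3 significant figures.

C = D/d = 62.0/9.6 = 6.4583
K_B = (4C+2)/(4C−3) = 27.833/22.833 = 1.2190
τ_max = K·8FD/(πd³) → F_max = τ_allow·πd³/(8DK)
F_max = 869·π·9.6³/(8·62.0·1.2190) = 2.4154e+06/604.61 = 3994.9 N

3990 N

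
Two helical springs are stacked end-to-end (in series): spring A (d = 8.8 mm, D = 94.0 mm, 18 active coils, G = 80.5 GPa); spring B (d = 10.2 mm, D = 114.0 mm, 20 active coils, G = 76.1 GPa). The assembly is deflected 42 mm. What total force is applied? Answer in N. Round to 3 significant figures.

k_A = Gd⁴/(8D³N_a) = (80.5×10³)(8.8⁴)/(8·94.0³·18) = 4.0363 N/mm
k_B = Gd⁴/(8D³N_a) = (76.1×10³)(10.2⁴)/(8·114.0³·20) = 3.475 N/mm
Series: 1/k_eq = 1/4.0363 + 1/3.475 = 0.53553; k_eq = 1.8673 N/mm
F = k_eq·δ = 1.8673·42 = 78.428 N

78.4 N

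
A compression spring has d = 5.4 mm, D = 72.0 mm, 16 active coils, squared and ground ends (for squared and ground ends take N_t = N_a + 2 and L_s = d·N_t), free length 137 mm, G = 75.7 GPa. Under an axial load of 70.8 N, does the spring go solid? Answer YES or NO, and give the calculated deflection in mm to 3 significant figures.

k = Gd⁴/(8D³N_a) = (75.7×10³)(5.4⁴)/(8·72.0³·16) = 1.3473 N/mm
N_t = 18; L_s = 5.4·18 = 97.2 mm; δ_solid = L₀ − L_s = 137 − 97.2 = 39.8 mm
δ = F/k = 70.8/1.3473 = 52.55 mm
δ ≥ δ_solid → spring goes solid

YES, δ = 52.5 mm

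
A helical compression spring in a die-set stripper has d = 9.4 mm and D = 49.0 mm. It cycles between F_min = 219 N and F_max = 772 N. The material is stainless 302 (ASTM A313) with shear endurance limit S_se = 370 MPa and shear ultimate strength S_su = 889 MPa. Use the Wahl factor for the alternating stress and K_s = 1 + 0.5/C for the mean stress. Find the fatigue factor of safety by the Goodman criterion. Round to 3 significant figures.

4.21

C = D/d = 49.0/9.4 = 5.2128; K_W = (4C−1)/(4C−4)+0.615/C = 1.2960; K_s = 1+0.5/C = 1.0959
F_a = (F_max−F_min)/2 = 276.5 N; F_m = (F_max+F_min)/2 = 495.5 N
τ_a = K_W·8F_aD/(πd³) = 1.2960 × 41.538 = 53.834 MPa
τ_m = K_s·8F_mD/(πd³) = 1.0959 × 74.438 = 81.578 MPa
Goodman: 1/n_f = τ_a/S_se + τ_m/S_su = 53.834/370 + 81.578/889 = 0.14550 + 0.09176 = 0.23726
n_f = 1/0.23726 = 4.215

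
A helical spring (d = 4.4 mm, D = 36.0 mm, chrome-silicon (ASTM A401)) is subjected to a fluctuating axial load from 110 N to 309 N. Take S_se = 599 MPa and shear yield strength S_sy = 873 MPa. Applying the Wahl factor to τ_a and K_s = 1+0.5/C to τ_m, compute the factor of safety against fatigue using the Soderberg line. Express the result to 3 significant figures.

2.06

C = D/d = 36.0/4.4 = 8.1818; K_W = (4C−1)/(4C−4)+0.615/C = 1.1796; K_s = 1+0.5/C = 1.0611
F_a = (F_max−F_min)/2 = 99.5 N; F_m = (F_max+F_min)/2 = 209.5 N
τ_a = K_W·8F_aD/(πd³) = 1.1796 × 107.08 = 126.31 MPa
τ_m = K_s·8F_mD/(πd³) = 1.0611 × 225.46 = 239.24 MPa
Soderberg: 1/n_f = τ_a/S_se + τ_m/S_sy = 126.31/599 + 239.24/873 = 0.21087 + 0.27404 = 0.48491
n_f = 1/0.48491 = 2.062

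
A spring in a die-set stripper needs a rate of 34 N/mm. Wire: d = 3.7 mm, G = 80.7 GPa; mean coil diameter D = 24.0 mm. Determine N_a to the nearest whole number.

4

N_a = Gd⁴/(8D³k) = (80.7×10³ × 3.7⁴)/(8 × 24.0³ × 34)
    = 1.51245e+07 / 3.76013e+06 = 4.022 → 4 coils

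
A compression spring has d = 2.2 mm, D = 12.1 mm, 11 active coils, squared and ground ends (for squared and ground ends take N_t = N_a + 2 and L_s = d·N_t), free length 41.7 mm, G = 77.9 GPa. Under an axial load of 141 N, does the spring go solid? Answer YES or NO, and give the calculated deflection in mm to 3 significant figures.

k = Gd⁴/(8D³N_a) = (77.9×10³)(2.2⁴)/(8·12.1³·11) = 11.705 N/mm
N_t = 13; L_s = 2.2·13 = 28.6 mm; δ_solid = L₀ − L_s = 41.7 − 28.6 = 13.1 mm
δ = F/k = 141/11.705 = 12.046 mm
δ < δ_solid → spring does not go solid

NO, δ = 12.0 mm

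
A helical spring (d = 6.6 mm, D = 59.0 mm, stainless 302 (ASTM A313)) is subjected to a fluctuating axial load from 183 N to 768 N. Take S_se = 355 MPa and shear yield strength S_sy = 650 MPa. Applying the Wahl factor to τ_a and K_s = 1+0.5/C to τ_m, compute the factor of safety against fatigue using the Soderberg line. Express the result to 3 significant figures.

1.11

C = D/d = 59.0/6.6 = 8.9394; K_W = (4C−1)/(4C−4)+0.615/C = 1.1633; K_s = 1+0.5/C = 1.0559
F_a = (F_max−F_min)/2 = 292.5 N; F_m = (F_max+F_min)/2 = 475.5 N
τ_a = K_W·8F_aD/(πd³) = 1.1633 × 152.86 = 177.81 MPa
τ_m = K_s·8F_mD/(πd³) = 1.0559 × 248.49 = 262.39 MPa
Soderberg: 1/n_f = τ_a/S_se + τ_m/S_sy = 177.81/355 + 262.39/650 = 0.50088 + 0.40368 = 0.90456
n_f = 1/0.90456 = 1.106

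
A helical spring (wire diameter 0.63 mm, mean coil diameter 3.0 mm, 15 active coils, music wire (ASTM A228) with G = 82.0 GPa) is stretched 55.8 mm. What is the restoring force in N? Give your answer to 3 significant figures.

k = Gd⁴/(8D³N_a) = (82.0×10³)(0.63⁴)/(8·3.0³·15) = 3.9869 N/mm
F = k·δ = 3.9869 × 55.8 = 222.47 N

222 N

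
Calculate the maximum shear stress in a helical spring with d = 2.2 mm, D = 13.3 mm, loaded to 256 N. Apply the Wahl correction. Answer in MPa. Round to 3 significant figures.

Spring index C = D/d = 13.3/2.2 = 6.0455
K_W = (4C−1)/(4C−4) + 0.615/C = 23.182/20.182 + 0.1017 = 1.2504
τ₀ = 8FD/(πd³) = 8·256·13.3/(π·2.2³) = 27238.4/33.452 = 814.26 MPa
τ_max = K·τ₀ = 1.2504 × 814.26 = 1018.1 MPa

1020 MPa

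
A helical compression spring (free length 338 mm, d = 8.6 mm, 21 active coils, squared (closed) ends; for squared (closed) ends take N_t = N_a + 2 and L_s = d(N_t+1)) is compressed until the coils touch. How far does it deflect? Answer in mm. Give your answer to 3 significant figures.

132 mm

N_t = 23; L_s = 8.6·24 = 206.4 mm
δ_solid = L₀ − L_s = 338 − 206.4 = 131.6 mm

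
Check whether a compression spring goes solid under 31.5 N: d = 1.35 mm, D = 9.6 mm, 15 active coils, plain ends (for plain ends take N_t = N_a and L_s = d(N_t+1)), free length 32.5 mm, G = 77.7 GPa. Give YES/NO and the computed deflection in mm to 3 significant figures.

YES, δ = 13.0 mm

k = Gd⁴/(8D³N_a) = (77.7×10³)(1.35⁴)/(8·9.6³·15) = 2.4309 N/mm
N_t = 15; L_s = 1.35·16 = 21.6 mm; δ_solid = L₀ − L_s = 32.5 − 21.6 = 10.9 mm
δ = F/k = 31.5/2.4309 = 12.958 mm
δ ≥ δ_solid → spring goes solid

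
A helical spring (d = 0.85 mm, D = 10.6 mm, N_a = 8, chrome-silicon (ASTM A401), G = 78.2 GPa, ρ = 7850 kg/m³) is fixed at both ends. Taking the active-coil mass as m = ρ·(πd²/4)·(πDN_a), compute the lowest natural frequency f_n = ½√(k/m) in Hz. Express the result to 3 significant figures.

336 Hz

k = Gd⁴/(8D³N_a) = (78.2×10³)(0.85⁴)/(8·10.6³·8) = 0.53553 N/mm = 535.53 N/m
Wire length L = πDN_a = π·10.6·8 = 266.41 mm
m = ρ·(πd²/4)·L = 7850 × 0.56745×10⁻⁶ m² × 0.26641 m = 0.0011867 kg
f_n = ½√(k/m) = 0.5·√(535.53/0.0011867) = 0.5·√(4.5128e+05) = 335.89 Hz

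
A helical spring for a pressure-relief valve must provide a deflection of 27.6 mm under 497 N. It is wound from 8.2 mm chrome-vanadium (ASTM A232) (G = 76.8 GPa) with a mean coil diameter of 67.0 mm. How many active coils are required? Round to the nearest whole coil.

Required rate k = F/δ = 497/27.6 = 18.007 N/mm
N_a = Gd⁴/(8D³k) = (76.8×10³ × 8.2⁴)/(8 × 67.0³ × 18.007)
    = 3.4723e+08 / 4.33273e+07 = 8.014 → 8 coils

8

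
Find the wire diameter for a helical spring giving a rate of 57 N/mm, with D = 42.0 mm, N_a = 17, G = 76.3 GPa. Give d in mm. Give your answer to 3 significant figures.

9.31 mm

d = (8D³N_a·k / G)^(1/4) = (8·42.0³·17·57 / (76.3×10³))^0.25
  = (7527.3)^0.25 = 9.3145 mm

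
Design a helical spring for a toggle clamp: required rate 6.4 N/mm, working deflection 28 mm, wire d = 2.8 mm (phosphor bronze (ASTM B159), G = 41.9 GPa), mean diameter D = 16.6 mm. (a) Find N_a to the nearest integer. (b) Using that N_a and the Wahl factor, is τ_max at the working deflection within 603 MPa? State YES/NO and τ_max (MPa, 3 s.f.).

(a) 11 coils; (b) YES, τ_max = 433 MPa

N_a = Gd⁴/(8D³k) = (41.9×10³)(2.8⁴)/(8·16.6³·6.4) = 11 → N_a = 11
Actual rate k = Gd⁴/(8D³·11) = 6.3979 N/mm
Working load F = kδ = 6.3979·28 = 179.14 N
C = 16.6/2.8 = 5.9286; K_W = (4C−1)/(4C−4)+0.615/C = 1.2559
τ_max = K_W·8FD/(πd³) = 1.2559·344.96 = 433.24 MPa
τ_max ≤ 603 MPa → acceptable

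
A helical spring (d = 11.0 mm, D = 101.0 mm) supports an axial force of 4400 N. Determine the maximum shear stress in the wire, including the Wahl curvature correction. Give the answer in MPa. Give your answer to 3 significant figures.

985 MPa

Spring index C = D/d = 101.0/11.0 = 9.1818
K_W = (4C−1)/(4C−4) + 0.615/C = 35.727/32.727 + 0.0670 = 1.1586
τ₀ = 8FD/(πd³) = 8·4400·101.0/(π·11.0³) = 3.5552e+06/4181.5 = 850.23 MPa
τ_max = K·τ₀ = 1.1586 × 850.23 = 985.12 MPa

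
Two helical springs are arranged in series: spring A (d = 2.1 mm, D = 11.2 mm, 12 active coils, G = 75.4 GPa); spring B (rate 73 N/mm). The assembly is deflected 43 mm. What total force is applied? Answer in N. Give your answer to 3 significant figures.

407 N

k_A = Gd⁴/(8D³N_a) = (75.4×10³)(2.1⁴)/(8·11.2³·12) = 10.872 N/mm
Series: 1/k_eq = 1/10.872 + 1/73 = 0.10568; k_eq = 9.463 N/mm
F = k_eq·δ = 9.463·43 = 406.91 N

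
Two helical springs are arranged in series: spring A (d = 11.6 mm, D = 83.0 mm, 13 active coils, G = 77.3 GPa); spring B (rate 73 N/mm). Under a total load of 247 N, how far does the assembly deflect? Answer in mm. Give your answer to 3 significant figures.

k_A = Gd⁴/(8D³N_a) = (77.3×10³)(11.6⁴)/(8·83.0³·13) = 23.537 N/mm
Series: 1/k_eq = 1/23.537 + 1/73 = 0.056186; k_eq = 17.798 N/mm
δ = F/k_eq = 247/17.798 = 13.878 mm

13.9 mm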